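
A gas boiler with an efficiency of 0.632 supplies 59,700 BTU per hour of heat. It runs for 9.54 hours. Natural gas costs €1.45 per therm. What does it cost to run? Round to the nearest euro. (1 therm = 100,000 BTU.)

€13

Heat delivered = 59,700 BTU/h × 9.54 h = 569,538 BTU
Gas input = 569,538 / 0.632 = 901,168 BTU
= 901,168 / 100,000 = 9.012 therm
Cost = 9.012 × €1.45/therm = €13.07 ≈ €13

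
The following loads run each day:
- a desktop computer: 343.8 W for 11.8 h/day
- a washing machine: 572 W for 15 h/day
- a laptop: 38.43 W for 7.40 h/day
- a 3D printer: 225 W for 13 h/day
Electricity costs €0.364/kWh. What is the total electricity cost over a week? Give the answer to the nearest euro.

desktop computer: 343.8 W × 11.8 h × 7 d = 28,398 Wh = 28.4 kWh
washing machine: 572 W × 15 h × 7 d = 60,060 Wh = 60.06 kWh
laptop: 38.43 W × 7.40 h × 7 d = 1,991 Wh = 1.991 kWh
3D printer: 225 W × 13 h × 7 d = 20,475 Wh = 20.48 kWh
Total energy = 28.4 + 60.06 + 1.991 + 20.48 = 110.9 kWh
Cost = 110.9 kWh × €0.364 = €40.38 ≈ €40

€40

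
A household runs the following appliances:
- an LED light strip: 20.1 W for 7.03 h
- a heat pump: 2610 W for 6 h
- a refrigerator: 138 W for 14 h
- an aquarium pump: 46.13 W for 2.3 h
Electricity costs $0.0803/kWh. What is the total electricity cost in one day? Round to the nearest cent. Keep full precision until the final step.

$1.43

LED light strip: 20.1 W × 7.03 h = 141 Wh = 0.1413 kWh
heat pump: 2610 W × 6 h = 15,660 Wh = 15.66 kWh
refrigerator: 138 W × 14 h = 1,932 Wh = 1.932 kWh
aquarium pump: 46.13 W × 2.3 h = 106 Wh = 0.1061 kWh
Total energy = 0.1413 + 15.66 + 1.932 + 0.1061 = 17.84 kWh
Cost = 17.84 kWh × $0.0803 = $1.43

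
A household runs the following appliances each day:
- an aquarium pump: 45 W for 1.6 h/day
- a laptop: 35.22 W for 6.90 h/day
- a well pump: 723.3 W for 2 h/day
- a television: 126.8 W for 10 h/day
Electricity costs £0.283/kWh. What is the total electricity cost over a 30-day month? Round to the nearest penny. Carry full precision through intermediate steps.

aquarium pump: 45 W × 1.6 h × 30 d = 2,160 Wh = 2.16 kWh
laptop: 35.22 W × 6.90 h × 30 d = 7,291 Wh = 7.291 kWh
well pump: 723.3 W × 2 h × 30 d = 43,398 Wh = 43.4 kWh
television: 126.8 W × 10 h × 30 d = 38,040 Wh = 38.04 kWh
Total energy = 2.16 + 7.291 + 43.4 + 38.04 = 90.89 kWh
Cost = 90.89 kWh × £0.283 = £25.72

£25.72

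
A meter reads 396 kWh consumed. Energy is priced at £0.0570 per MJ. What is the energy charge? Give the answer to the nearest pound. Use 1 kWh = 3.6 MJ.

£81

396 kWh × (3.6 MJ/kWh) = 1,426 MJ
Cost = 1,426 MJ × £0.0570/MJ = £81.26 ≈ £81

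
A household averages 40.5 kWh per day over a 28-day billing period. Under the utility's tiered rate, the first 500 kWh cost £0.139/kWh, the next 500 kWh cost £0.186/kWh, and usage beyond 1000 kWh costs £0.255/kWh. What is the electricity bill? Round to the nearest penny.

£196.67

Usage = 40.5 kWh/day × 28 days = 1134 kWh
First 500 kWh × £0.139 = £69.50
Next 500 kWh × £0.186 = £93.00
Remaining 134 kWh × £0.255 = £34.17
Total = £196.67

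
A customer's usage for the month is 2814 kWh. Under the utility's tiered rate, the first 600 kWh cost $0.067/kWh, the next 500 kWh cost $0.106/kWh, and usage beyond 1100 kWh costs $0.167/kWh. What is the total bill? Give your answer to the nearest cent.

First 600 kWh × $0.067 = $40.20
Next 500 kWh × $0.106 = $53.00
Remaining 1714 kWh × $0.167 = $286.24
Total = $379.44

$379.44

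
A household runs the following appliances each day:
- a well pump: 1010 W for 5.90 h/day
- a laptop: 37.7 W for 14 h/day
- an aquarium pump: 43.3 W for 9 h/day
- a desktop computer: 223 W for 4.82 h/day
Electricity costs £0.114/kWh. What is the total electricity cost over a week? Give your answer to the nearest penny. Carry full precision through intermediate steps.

£6.35

well pump: 1010 W × 5.90 h × 7 d = 41,713 Wh = 41.71 kWh
laptop: 37.7 W × 14 h × 7 d = 3,695 Wh = 3.695 kWh
aquarium pump: 43.3 W × 9 h × 7 d = 2,728 Wh = 2.728 kWh
desktop computer: 223 W × 4.82 h × 7 d = 7,524 Wh = 7.524 kWh
Total energy = 41.71 + 3.695 + 2.728 + 7.524 = 55.66 kWh
Cost = 55.66 kWh × £0.114 = £6.35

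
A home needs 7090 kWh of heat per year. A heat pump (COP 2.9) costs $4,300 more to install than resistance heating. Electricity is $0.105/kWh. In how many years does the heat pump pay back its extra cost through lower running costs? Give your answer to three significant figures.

Resistance: 7090 kWh × $0.105 = $744.45/yr
Heat pump: 7090 / 2.9 = 2445 kWh in → × $0.105 = $256.71/yr
Annual savings = $487.74
Payback = $4,300 / $487.74 = 8.82 years

8.82 years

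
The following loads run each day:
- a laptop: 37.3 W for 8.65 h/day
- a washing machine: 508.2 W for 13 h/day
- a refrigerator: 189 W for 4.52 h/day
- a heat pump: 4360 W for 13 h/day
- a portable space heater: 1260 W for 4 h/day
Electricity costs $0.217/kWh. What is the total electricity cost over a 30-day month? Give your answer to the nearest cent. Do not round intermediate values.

laptop: 37.3 W × 8.65 h × 30 d = 9,679 Wh = 9.679 kWh
washing machine: 508.2 W × 13 h × 30 d = 198,198 Wh = 198.2 kWh
refrigerator: 189 W × 4.52 h × 30 d = 25,628 Wh = 25.63 kWh
heat pump: 4360 W × 13 h × 30 d = 1,700,400 Wh = 1,700 kWh
portable space heater: 1260 W × 4 h × 30 d = 151,200 Wh = 151.2 kWh
Total energy = 9.679 + 198.2 + 25.63 + 1,700 + 151.2 = 2,085 kWh
Cost = 2,085 kWh × $0.217 = $452.47

$452.47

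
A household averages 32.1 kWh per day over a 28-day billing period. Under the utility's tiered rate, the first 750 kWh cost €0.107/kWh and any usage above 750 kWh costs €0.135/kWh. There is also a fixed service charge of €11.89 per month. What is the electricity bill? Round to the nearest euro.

€112

Usage = 32.1 kWh/day × 28 days = 898.8 kWh
First 750 kWh × €0.107 = €80.25
Remaining 148.8 kWh × €0.135 = €20.09
Energy charge = €100.34; + service €11.89 = €112.23 ≈ €112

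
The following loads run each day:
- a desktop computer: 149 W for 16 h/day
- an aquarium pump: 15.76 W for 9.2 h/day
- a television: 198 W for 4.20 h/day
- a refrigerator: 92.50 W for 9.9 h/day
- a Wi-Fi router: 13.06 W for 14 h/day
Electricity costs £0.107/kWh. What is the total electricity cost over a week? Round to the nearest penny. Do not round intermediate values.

£3.34

desktop computer: 149 W × 16 h × 7 d = 16,688 Wh = 16.69 kWh
aquarium pump: 15.76 W × 9.2 h × 7 d = 1,015 Wh = 1.015 kWh
television: 198 W × 4.20 h × 7 d = 5,821 Wh = 5.821 kWh
refrigerator: 92.50 W × 9.9 h × 7 d = 6,410 Wh = 6.41 kWh
Wi-Fi router: 13.06 W × 14 h × 7 d = 1,280 Wh = 1.28 kWh
Total energy = 16.69 + 1.015 + 5.821 + 6.41 + 1.28 = 31.21 kWh
Cost = 31.21 kWh × £0.107 = £3.34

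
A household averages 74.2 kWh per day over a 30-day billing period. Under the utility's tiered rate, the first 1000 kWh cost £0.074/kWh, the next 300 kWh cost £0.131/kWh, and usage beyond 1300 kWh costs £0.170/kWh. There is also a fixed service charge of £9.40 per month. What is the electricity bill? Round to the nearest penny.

£280.12

Usage = 74.2 kWh/day × 30 days = 2226 kWh
First 1000 kWh × £0.074 = £74.00
Next 300 kWh × £0.131 = £39.30
Remaining 926 kWh × £0.170 = £157.42
Energy charge = £270.72; + service £9.40 = £280.12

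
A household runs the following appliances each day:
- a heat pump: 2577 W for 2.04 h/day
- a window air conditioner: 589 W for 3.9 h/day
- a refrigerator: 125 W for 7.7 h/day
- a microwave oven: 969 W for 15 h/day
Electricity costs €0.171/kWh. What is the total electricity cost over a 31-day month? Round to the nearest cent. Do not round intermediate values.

heat pump: 2577 W × 2.04 h × 31 d = 162,969 Wh = 163 kWh
window air conditioner: 589 W × 3.9 h × 31 d = 71,210 Wh = 71.21 kWh
refrigerator: 125 W × 7.7 h × 31 d = 29,838 Wh = 29.84 kWh
microwave oven: 969 W × 15 h × 31 d = 450,585 Wh = 450.6 kWh
Total energy = 163 + 71.21 + 29.84 + 450.6 = 714.6 kWh
Cost = 714.6 kWh × €0.171 = €122.20

€122.20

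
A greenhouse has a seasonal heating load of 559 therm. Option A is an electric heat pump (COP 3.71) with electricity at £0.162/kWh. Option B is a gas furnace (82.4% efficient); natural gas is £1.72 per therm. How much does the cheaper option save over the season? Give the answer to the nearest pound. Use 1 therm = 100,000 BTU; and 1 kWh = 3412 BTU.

£451

Heat load = 559 therm × 100,000 = 55,900,000 BTU
Gas: input = 55,900,000 / 0.824 = 67,839,806 BTU = 678.4 therm → 678.4 × £1.72 = £1,166.84
Heat pump: 55,900,000 BTU / 3412 = 16,380 kWh heat; / 3.71 = 4,416 kWh in → × £0.162 = £715.39
Difference = |£1,166.84 − £715.39| = £451.45 ≈ £451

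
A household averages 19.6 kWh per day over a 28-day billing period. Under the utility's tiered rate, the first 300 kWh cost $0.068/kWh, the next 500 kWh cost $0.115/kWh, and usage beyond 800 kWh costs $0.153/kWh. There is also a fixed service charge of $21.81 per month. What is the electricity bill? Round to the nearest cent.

Usage = 19.6 kWh/day × 28 days = 548.8 kWh
First 300 kWh × $0.068 = $20.40
Next 248.8 kWh × $0.115 = $28.61
Remaining tier: 0 kWh (not reached)
Energy charge = $49.01; + service $21.81 = $70.82

$70.82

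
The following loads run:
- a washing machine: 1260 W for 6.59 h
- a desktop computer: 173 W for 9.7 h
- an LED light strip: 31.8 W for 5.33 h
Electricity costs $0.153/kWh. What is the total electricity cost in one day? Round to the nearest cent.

washing machine: 1260 W × 6.59 h = 8,303 Wh = 8.303 kWh
desktop computer: 173 W × 9.7 h = 1,678 Wh = 1.678 kWh
LED light strip: 31.8 W × 5.33 h = 169 Wh = 0.1695 kWh
Total energy = 8.303 + 1.678 + 0.1695 = 10.15 kWh
Cost = 10.15 kWh × $0.153 = $1.55

$1.55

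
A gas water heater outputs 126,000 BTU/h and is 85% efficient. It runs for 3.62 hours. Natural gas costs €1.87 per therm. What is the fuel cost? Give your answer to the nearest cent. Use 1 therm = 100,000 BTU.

Heat delivered = 126,000 BTU/h × 3.62 h = 456,120 BTU
Gas input = 456,120 / 0.85 = 536,612 BTU
= 536,612 / 100,000 = 5.366 therm
Cost = 5.366 × €1.87/therm = €10.03

€10.03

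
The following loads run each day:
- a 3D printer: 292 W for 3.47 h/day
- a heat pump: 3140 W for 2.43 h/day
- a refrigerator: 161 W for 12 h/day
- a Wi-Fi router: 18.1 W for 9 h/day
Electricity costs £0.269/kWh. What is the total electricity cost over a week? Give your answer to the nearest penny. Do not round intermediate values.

£20.22

3D printer: 292 W × 3.47 h × 7 d = 7,093 Wh = 7.093 kWh
heat pump: 3140 W × 2.43 h × 7 d = 53,411 Wh = 53.41 kWh
refrigerator: 161 W × 12 h × 7 d = 13,524 Wh = 13.52 kWh
Wi-Fi router: 18.1 W × 9 h × 7 d = 1,140 Wh = 1.14 kWh
Total energy = 7.093 + 53.41 + 13.52 + 1.14 = 75.17 kWh
Cost = 75.17 kWh × £0.269 = £20.22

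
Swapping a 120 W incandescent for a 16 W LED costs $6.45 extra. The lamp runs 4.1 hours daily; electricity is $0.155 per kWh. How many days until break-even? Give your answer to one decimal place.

Power saved = 120 − 16 = 104 W
Daily energy saved = 104 W × 4.1 h = 426.4 Wh = 0.4264 kWh
Daily savings = 0.4264 × $0.155 = $0.0661
Payback = $6.45 / $0.0661 per day = 97.59 days

97.6 days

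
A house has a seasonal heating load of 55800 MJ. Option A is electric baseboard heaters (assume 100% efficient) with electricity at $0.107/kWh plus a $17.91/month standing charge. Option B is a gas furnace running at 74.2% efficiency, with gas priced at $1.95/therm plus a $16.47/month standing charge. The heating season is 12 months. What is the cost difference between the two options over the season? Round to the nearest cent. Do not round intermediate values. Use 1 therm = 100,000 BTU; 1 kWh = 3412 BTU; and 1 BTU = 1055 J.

$285.94

Heat load = 55800 MJ = 55,800,000,000 J / 1055 = 52,890,995 BTU
Gas: input = 52,890,995 / 0.742 = 71,281,665 BTU = 712.8 therm → 712.8 × $1.95 = $1,389.99; + 12 × $16.47 standing = $1,587.63
Electric: 52,890,995 BTU / 3412 = 15,500 kWh → × $0.107 = $1,658.66; + 12 × $17.91 standing = $1,873.58
Difference = |$1,587.63 − $1,873.58| = $285.94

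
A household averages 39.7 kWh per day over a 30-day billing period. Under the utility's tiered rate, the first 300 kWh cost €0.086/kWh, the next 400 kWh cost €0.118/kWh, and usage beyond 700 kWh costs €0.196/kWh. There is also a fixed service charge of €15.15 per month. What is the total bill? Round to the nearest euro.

Usage = 39.7 kWh/day × 30 days = 1191 kWh
First 300 kWh × €0.086 = €25.80
Next 400 kWh × €0.118 = €47.20
Remaining 491 kWh × €0.196 = €96.24
Energy charge = €169.24; + service €15.15 = €184.39 ≈ €184

€184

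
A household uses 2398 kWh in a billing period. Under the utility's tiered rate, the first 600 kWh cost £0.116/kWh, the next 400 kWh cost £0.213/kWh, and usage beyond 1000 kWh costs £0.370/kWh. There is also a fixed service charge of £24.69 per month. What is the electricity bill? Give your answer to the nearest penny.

£696.75

First 600 kWh × £0.116 = £69.60
Next 400 kWh × £0.213 = £85.20
Remaining 1398 kWh × £0.370 = £517.26
Energy charge = £672.06; + service £24.69 = £696.75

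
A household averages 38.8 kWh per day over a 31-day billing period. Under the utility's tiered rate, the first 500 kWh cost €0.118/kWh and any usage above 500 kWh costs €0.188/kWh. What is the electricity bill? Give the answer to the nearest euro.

€191

Usage = 38.8 kWh/day × 31 days = 1202.8 kWh
First 500 kWh × €0.118 = €59.00
Remaining 702.8 kWh × €0.188 = €132.13
Total = €191.13 ≈ €191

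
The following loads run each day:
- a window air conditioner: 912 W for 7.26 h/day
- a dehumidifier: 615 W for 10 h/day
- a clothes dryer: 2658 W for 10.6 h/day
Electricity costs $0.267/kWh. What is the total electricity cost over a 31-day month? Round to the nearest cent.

$338.91

window air conditioner: 912 W × 7.26 h × 31 d = 205,255 Wh = 205.3 kWh
dehumidifier: 615 W × 10 h × 31 d = 190,650 Wh = 190.7 kWh
clothes dryer: 2658 W × 10.6 h × 31 d = 873,419 Wh = 873.4 kWh
Total energy = 205.3 + 190.7 + 873.4 = 1,269 kWh
Cost = 1,269 kWh × $0.267 = $338.91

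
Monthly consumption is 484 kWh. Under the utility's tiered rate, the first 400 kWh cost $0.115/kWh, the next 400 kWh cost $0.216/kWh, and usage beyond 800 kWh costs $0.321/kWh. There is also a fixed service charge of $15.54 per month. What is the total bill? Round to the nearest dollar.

$80

First 400 kWh × $0.115 = $46.00
Next 84 kWh × $0.216 = $18.14
Remaining tier: 0 kWh (not reached)
Energy charge = $64.14; + service $15.54 = $79.68 ≈ $80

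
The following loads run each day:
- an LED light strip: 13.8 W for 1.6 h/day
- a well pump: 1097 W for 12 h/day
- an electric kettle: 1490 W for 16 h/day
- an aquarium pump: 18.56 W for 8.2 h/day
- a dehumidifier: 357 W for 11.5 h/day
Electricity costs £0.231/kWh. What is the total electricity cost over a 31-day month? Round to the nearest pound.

£296

LED light strip: 13.8 W × 1.6 h × 31 d = 684 Wh = 0.6845 kWh
well pump: 1097 W × 12 h × 31 d = 408,084 Wh = 408.1 kWh
electric kettle: 1490 W × 16 h × 31 d = 739,040 Wh = 739 kWh
aquarium pump: 18.56 W × 8.2 h × 31 d = 4,718 Wh = 4.718 kWh
dehumidifier: 357 W × 11.5 h × 31 d = 127,270 Wh = 127.3 kWh
Total energy = 0.6845 + 408.1 + 739 + 4.718 + 127.3 = 1,280 kWh
Cost = 1,280 kWh × £0.231 = £295.63 ≈ £296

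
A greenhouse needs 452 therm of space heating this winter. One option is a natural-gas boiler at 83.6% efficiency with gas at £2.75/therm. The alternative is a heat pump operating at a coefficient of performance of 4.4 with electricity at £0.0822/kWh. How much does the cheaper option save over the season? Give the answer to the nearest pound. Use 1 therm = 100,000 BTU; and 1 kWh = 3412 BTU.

£1239

Heat load = 452 therm × 100,000 = 45,200,000 BTU
Gas: input = 45,200,000 / 0.836 = 54,066,986 BTU = 540.7 therm → 540.7 × £2.75 = £1,486.84
Heat pump: 45,200,000 BTU / 3412 = 13,250 kWh heat; / 4.4 = 3,011 kWh in → × £0.0822 = £247.48
Difference = |£1,486.84 − £247.48| = £1,239.36 ≈ £1239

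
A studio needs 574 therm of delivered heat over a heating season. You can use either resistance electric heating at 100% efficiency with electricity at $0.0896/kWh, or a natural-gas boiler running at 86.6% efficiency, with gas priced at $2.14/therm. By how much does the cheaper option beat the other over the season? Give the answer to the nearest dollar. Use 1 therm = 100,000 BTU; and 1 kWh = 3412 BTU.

Heat load = 574 therm × 100,000 = 57,400,000 BTU
Gas: input = 57,400,000 / 0.866 = 66,281,755 BTU = 662.8 therm → 662.8 × $2.14 = $1,418.43
Electric: 57,400,000 BTU / 3412 = 16,820 kWh → × $0.0896 = $1,507.34
Difference = |$1,418.43 − $1,507.34| = $88.91 ≈ $89

$89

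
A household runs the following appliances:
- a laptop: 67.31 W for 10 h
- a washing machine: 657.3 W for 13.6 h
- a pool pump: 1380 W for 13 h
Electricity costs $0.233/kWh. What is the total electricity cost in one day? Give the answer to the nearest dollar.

$6

laptop: 67.31 W × 10 h = 673 Wh = 0.6731 kWh
washing machine: 657.3 W × 13.6 h = 8,939 Wh = 8.939 kWh
pool pump: 1380 W × 13 h = 17,940 Wh = 17.94 kWh
Total energy = 0.6731 + 8.939 + 17.94 = 27.55 kWh
Cost = 27.55 kWh × $0.233 = $6.42 ≈ $6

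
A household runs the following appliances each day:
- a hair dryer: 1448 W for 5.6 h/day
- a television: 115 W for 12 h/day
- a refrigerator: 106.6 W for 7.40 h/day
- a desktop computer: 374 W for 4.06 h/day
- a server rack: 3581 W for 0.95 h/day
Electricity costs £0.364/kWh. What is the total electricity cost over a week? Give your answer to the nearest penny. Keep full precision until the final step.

hair dryer: 1448 W × 5.6 h × 7 d = 56,762 Wh = 56.76 kWh
television: 115 W × 12 h × 7 d = 9,660 Wh = 9.66 kWh
refrigerator: 106.6 W × 7.40 h × 7 d = 5,522 Wh = 5.522 kWh
desktop computer: 374 W × 4.06 h × 7 d = 10,629 Wh = 10.63 kWh
server rack: 3581 W × 0.95 h × 7 d = 23,814 Wh = 23.81 kWh
Total energy = 56.76 + 9.66 + 5.522 + 10.63 + 23.81 = 106.4 kWh
Cost = 106.4 kWh × £0.364 = £38.72

£38.72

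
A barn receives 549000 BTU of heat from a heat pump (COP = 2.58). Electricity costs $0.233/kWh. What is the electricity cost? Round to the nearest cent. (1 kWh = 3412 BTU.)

Heat delivered = 549,000 BTU / 3412 = 160.9 kWh
Electrical input = 160.9 kWh / 2.58 = 62.37 kWh
Cost = 62.37 × $0.233/kWh = $14.53

$14.53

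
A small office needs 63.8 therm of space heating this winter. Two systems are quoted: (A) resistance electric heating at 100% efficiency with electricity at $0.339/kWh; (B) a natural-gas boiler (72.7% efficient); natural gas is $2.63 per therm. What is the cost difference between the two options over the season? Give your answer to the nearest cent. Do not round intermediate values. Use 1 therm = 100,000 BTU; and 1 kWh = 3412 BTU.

Heat load = 63.8 therm × 100,000 = 6,380,000 BTU
Gas: input = 6,380,000 / 0.727 = 8,775,791 BTU = 87.76 therm → 87.76 × $2.63 = $230.80
Electric: 6,380,000 BTU / 3412 = 1,870 kWh → × $0.339 = $633.89
Difference = |$230.80 − $633.89| = $403.08

$403.08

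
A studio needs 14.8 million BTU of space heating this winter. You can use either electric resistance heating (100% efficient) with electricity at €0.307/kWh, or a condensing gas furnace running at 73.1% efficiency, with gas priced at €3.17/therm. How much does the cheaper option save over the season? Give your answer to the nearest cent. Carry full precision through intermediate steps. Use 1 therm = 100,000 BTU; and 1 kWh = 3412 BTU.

Heat load = 14.8 × 10⁶ BTU = 14,800,000 BTU
Gas: input = 14,800,000 / 0.731 = 20,246,238 BTU = 202.5 therm → 202.5 × €3.17 = €641.81
Electric: 14,800,000 BTU / 3412 = 4,338 kWh → × €0.307 = €1,331.65
Difference = |€641.81 − €1,331.65| = €689.85

€689.85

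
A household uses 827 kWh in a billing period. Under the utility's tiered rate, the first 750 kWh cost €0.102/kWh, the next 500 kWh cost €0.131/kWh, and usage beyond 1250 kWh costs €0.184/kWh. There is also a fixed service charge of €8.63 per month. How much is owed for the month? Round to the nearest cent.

First 750 kWh × €0.102 = €76.50
Next 77 kWh × €0.131 = €10.09
Remaining tier: 0 kWh (not reached)
Energy charge = €86.59; + service €8.63 = €95.22

€95.22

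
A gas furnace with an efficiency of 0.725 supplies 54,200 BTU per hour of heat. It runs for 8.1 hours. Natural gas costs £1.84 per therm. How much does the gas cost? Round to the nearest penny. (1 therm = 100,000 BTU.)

£11.14

Heat delivered = 54,200 BTU/h × 8.1 h = 439,020 BTU
Gas input = 439,020 / 0.725 = 605,545 BTU
= 605,545 / 100,000 = 6.055 therm
Cost = 6.055 × £1.84/therm = £11.14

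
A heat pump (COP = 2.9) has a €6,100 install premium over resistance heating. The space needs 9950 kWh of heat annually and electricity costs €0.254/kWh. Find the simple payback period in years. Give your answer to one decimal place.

Resistance: 9950 kWh × €0.254 = €2,527.30/yr
Heat pump: 9950 / 2.9 = 3431 kWh in → × €0.254 = €871.48/yr
Annual savings = €1,655.82
Payback = €6,100 / €1,655.82 = 3.68 years

3.7 years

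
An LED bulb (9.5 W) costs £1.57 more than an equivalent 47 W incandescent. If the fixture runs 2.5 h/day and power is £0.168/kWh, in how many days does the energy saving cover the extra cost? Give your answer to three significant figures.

99.7 days

Power saved = 47 − 9.5 = 37.5 W
Daily energy saved = 37.5 W × 2.5 h = 93.75 Wh = 0.09375 kWh
Daily savings = 0.09375 × £0.168 = £0.0158
Payback = £1.57 / £0.0158 per day = 99.68 days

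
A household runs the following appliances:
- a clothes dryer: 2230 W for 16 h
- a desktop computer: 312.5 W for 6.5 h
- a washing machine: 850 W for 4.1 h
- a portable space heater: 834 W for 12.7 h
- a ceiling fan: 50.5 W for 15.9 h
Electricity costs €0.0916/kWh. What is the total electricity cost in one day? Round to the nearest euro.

clothes dryer: 2230 W × 16 h = 35,680 Wh = 35.68 kWh
desktop computer: 312.5 W × 6.5 h = 2,031 Wh = 2.031 kWh
washing machine: 850 W × 4.1 h = 3,485 Wh = 3.485 kWh
portable space heater: 834 W × 12.7 h = 10,592 Wh = 10.59 kWh
ceiling fan: 50.5 W × 15.9 h = 803 Wh = 0.803 kWh
Total energy = 35.68 + 2.031 + 3.485 + 10.59 + 0.803 = 52.59 kWh
Cost = 52.59 kWh × €0.0916 = €4.82 ≈ €5

€5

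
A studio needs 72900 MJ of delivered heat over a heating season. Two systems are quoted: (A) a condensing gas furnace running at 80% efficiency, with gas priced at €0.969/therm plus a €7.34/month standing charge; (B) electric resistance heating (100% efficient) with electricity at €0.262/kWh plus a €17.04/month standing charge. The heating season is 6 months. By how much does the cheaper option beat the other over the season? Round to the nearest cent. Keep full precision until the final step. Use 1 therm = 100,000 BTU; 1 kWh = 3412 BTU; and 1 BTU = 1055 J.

€4527.23

Heat load = 72900 MJ = 72,900,000,000 J / 1055 = 69,099,526 BTU
Gas: input = 69,099,526 / 0.80 = 86,374,408 BTU = 863.7 therm → 863.7 × €0.969 = €836.97; + 6 × €7.34 standing = €881.01
Electric: 69,099,526 BTU / 3412 = 20,250 kWh → × €0.262 = €5,306.00; + 6 × €17.04 standing = €5,408.24
Difference = |€881.01 − €5,408.24| = €4,527.23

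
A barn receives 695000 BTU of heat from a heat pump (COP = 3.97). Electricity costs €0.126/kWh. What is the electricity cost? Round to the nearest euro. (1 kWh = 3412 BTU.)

Heat delivered = 695,000 BTU / 3412 = 203.7 kWh
Electrical input = 203.7 kWh / 3.97 = 51.31 kWh
Cost = 51.31 × €0.126/kWh = €6.46 ≈ €6

€6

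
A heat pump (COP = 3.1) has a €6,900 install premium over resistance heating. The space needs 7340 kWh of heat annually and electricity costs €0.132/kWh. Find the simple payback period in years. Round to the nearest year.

Resistance: 7340 kWh × €0.132 = €968.88/yr
Heat pump: 7340 / 3.1 = 2368 kWh in → × €0.132 = €312.54/yr
Annual savings = €656.34
Payback = €6,900 / €656.34 = 10.5 years

11 years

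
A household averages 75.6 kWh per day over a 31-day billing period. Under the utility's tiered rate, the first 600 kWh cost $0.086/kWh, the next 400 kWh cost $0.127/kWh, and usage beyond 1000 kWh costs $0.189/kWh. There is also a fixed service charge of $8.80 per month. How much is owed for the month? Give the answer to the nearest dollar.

Usage = 75.6 kWh/day × 31 days = 2343.6 kWh
First 600 kWh × $0.086 = $51.60
Next 400 kWh × $0.127 = $50.80
Remaining 1343.6 kWh × $0.189 = $253.94
Energy charge = $356.34; + service $8.80 = $365.14 ≈ $365

$365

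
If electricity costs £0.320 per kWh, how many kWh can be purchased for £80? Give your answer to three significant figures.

250 kWh

£80 / £0.320 per kWh = 250 kWh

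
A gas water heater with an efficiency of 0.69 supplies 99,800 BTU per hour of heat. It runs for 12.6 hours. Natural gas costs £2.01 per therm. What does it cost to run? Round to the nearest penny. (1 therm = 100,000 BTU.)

£36.63

Heat delivered = 99,800 BTU/h × 12.6 h = 1,257,480 BTU
Gas input = 1,257,480 / 0.69 = 1,822,435 BTU
= 1,822,435 / 100,000 = 18.22 therm
Cost = 18.22 × £2.01/therm = £36.63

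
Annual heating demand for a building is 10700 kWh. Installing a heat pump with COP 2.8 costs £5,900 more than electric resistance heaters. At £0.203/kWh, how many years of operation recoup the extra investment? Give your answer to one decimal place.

Resistance: 10700 kWh × £0.203 = £2,172.10/yr
Heat pump: 10700 / 2.8 = 3821 kWh in → × £0.203 = £775.75/yr
Annual savings = £1,396.35
Payback = £5,900 / £1,396.35 = 4.23 years

4.2 years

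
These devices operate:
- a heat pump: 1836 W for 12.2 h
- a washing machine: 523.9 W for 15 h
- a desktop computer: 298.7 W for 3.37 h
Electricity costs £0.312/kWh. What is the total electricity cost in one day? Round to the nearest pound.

heat pump: 1836 W × 12.2 h = 22,399 Wh = 22.4 kWh
washing machine: 523.9 W × 15 h = 7,858 Wh = 7.859 kWh
desktop computer: 298.7 W × 3.37 h = 1,007 Wh = 1.007 kWh
Total energy = 22.4 + 7.859 + 1.007 = 31.26 kWh
Cost = 31.26 kWh × £0.312 = £9.75 ≈ £10

£10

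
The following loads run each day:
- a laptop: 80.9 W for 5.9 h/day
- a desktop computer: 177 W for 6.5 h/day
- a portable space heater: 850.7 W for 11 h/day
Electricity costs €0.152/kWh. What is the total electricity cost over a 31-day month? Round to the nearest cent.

€51.76

laptop: 80.9 W × 5.9 h × 31 d = 14,797 Wh = 14.8 kWh
desktop computer: 177 W × 6.5 h × 31 d = 35,666 Wh = 35.67 kWh
portable space heater: 850.7 W × 11 h × 31 d = 290,089 Wh = 290.1 kWh
Total energy = 14.8 + 35.67 + 290.1 = 340.6 kWh
Cost = 340.6 kWh × €0.152 = €51.76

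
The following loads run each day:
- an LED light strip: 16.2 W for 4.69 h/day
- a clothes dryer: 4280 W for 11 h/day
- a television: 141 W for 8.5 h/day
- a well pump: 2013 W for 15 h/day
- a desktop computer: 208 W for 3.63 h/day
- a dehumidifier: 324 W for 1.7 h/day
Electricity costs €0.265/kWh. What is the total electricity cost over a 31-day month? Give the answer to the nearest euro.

LED light strip: 16.2 W × 4.69 h × 31 d = 2,355 Wh = 2.355 kWh
clothes dryer: 4280 W × 11 h × 31 d = 1,459,480 Wh = 1,459 kWh
television: 141 W × 8.5 h × 31 d = 37,154 Wh = 37.15 kWh
well pump: 2013 W × 15 h × 31 d = 936,045 Wh = 936 kWh
desktop computer: 208 W × 3.63 h × 31 d = 23,406 Wh = 23.41 kWh
dehumidifier: 324 W × 1.7 h × 31 d = 17,075 Wh = 17.07 kWh
Total energy = 2.355 + 1,459 + 37.15 + 936 + 23.41 + 17.07 = 2,476 kWh
Cost = 2,476 kWh × €0.265 = €656.01 ≈ €656

€656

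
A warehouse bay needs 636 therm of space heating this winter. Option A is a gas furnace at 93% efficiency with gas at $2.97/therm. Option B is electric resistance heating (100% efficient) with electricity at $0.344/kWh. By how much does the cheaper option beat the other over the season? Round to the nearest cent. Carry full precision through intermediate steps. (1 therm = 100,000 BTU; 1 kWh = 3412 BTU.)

Heat load = 636 therm × 100,000 = 63,600,000 BTU
Gas: input = 63,600,000 / 0.93 = 68,387,097 BTU = 683.9 therm → 683.9 × $2.97 = $2,031.10
Electric: 63,600,000 BTU / 3412 = 18,640 kWh → × $0.344 = $6,412.19
Difference = |$2,031.10 − $6,412.19| = $4,381.10

$4381.10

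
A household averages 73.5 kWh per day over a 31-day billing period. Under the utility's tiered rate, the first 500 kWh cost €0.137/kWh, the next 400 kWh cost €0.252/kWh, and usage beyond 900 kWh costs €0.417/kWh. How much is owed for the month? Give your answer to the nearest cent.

€744.13

Usage = 73.5 kWh/day × 31 days = 2278.5 kWh
First 500 kWh × €0.137 = €68.50
Next 400 kWh × €0.252 = €100.80
Remaining 1378.5 kWh × €0.417 = €574.83
Total = €744.13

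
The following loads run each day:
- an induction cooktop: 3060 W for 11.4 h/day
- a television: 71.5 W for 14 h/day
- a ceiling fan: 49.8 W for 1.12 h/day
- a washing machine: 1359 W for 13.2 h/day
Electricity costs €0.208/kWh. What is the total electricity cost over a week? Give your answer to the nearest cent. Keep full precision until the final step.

induction cooktop: 3060 W × 11.4 h × 7 d = 244,188 Wh = 244.2 kWh
television: 71.5 W × 14 h × 7 d = 7,007 Wh = 7.007 kWh
ceiling fan: 49.8 W × 1.12 h × 7 d = 390 Wh = 0.3904 kWh
washing machine: 1359 W × 13.2 h × 7 d = 125,572 Wh = 125.6 kWh
Total energy = 244.2 + 7.007 + 0.3904 + 125.6 = 377.2 kWh
Cost = 377.2 kWh × €0.208 = €78.45

€78.45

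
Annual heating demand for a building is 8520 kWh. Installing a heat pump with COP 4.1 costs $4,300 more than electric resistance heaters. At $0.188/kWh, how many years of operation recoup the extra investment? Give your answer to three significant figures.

3.55 years

Resistance: 8520 kWh × $0.188 = $1,601.76/yr
Heat pump: 8520 / 4.1 = 2078 kWh in → × $0.188 = $390.67/yr
Annual savings = $1,211.09
Payback = $4,300 / $1,211.09 = 3.55 years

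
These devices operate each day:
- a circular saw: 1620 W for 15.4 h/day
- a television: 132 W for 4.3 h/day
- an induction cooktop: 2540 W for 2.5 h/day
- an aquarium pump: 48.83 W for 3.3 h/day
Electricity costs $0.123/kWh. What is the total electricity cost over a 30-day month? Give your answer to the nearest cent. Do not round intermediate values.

$118.18

circular saw: 1620 W × 15.4 h × 30 d = 748,440 Wh = 748.4 kWh
television: 132 W × 4.3 h × 30 d = 17,028 Wh = 17.03 kWh
induction cooktop: 2540 W × 2.5 h × 30 d = 190,500 Wh = 190.5 kWh
aquarium pump: 48.83 W × 3.3 h × 30 d = 4,834 Wh = 4.834 kWh
Total energy = 748.4 + 17.03 + 190.5 + 4.834 = 960.8 kWh
Cost = 960.8 kWh × $0.123 = $118.18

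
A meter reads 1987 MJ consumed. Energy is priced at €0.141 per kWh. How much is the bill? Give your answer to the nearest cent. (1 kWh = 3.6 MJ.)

€77.82

1987 MJ × (0.27778 kWh/MJ) = 551.9 kWh
Cost = 551.9 kWh × €0.141/kWh = €77.82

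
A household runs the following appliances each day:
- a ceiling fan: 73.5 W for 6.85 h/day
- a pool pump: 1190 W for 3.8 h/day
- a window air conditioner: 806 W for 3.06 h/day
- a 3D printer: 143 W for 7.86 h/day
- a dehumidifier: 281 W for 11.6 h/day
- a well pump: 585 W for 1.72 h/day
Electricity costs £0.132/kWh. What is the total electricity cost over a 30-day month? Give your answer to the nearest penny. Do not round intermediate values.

ceiling fan: 73.5 W × 6.85 h × 30 d = 15,104 Wh = 15.1 kWh
pool pump: 1190 W × 3.8 h × 30 d = 135,660 Wh = 135.7 kWh
window air conditioner: 806 W × 3.06 h × 30 d = 73,991 Wh = 73.99 kWh
3D printer: 143 W × 7.86 h × 30 d = 33,719 Wh = 33.72 kWh
dehumidifier: 281 W × 11.6 h × 30 d = 97,788 Wh = 97.79 kWh
well pump: 585 W × 1.72 h × 30 d = 30,186 Wh = 30.19 kWh
Total energy = 15.1 + 135.7 + 73.99 + 33.72 + 97.79 + 30.19 = 386.4 kWh
Cost = 386.4 kWh × £0.132 = £51.01

£51.01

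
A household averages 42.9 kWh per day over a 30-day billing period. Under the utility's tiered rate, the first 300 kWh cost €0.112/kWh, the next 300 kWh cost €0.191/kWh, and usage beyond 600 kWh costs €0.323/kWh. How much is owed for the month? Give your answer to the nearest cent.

€312.80

Usage = 42.9 kWh/day × 30 days = 1287 kWh
First 300 kWh × €0.112 = €33.60
Next 300 kWh × €0.191 = €57.30
Remaining 687 kWh × €0.323 = €221.90
Total = €312.80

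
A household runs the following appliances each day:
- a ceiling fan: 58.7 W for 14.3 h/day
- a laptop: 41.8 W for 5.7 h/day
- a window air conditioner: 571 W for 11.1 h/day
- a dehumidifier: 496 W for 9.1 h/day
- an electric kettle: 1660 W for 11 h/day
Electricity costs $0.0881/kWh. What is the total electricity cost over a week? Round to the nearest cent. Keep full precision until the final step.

ceiling fan: 58.7 W × 14.3 h × 7 d = 5,876 Wh = 5.876 kWh
laptop: 41.8 W × 5.7 h × 7 d = 1,668 Wh = 1.668 kWh
window air conditioner: 571 W × 11.1 h × 7 d = 44,367 Wh = 44.37 kWh
dehumidifier: 496 W × 9.1 h × 7 d = 31,595 Wh = 31.6 kWh
electric kettle: 1660 W × 11 h × 7 d = 127,820 Wh = 127.8 kWh
Total energy = 5.876 + 1.668 + 44.37 + 31.6 + 127.8 = 211.3 kWh
Cost = 211.3 kWh × $0.0881 = $18.62

$18.62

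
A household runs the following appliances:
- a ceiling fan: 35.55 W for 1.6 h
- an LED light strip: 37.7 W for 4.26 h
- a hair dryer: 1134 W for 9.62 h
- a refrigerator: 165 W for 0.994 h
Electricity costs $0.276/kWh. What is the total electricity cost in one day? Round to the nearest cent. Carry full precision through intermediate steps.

ceiling fan: 35.55 W × 1.6 h = 57 Wh = 0.05688 kWh
LED light strip: 37.7 W × 4.26 h = 161 Wh = 0.1606 kWh
hair dryer: 1134 W × 9.62 h = 10,909 Wh = 10.91 kWh
refrigerator: 165 W × 0.994 h = 164 Wh = 0.164 kWh
Total energy = 0.05688 + 0.1606 + 10.91 + 0.164 = 11.29 kWh
Cost = 11.29 kWh × $0.276 = $3.12

$3.12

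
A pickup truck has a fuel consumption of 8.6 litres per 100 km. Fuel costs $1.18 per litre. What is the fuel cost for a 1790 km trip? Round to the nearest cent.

Fuel = 8.6 L/100 km × 1790 km / 100 = 153.9 L
Cost = 153.9 L × $1.18/L = $181.65

$181.65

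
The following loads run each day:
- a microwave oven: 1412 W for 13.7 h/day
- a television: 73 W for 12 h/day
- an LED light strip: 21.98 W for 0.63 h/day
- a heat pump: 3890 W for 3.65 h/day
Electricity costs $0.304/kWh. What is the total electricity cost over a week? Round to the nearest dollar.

microwave oven: 1412 W × 13.7 h × 7 d = 135,411 Wh = 135.4 kWh
television: 73 W × 12 h × 7 d = 6,132 Wh = 6.132 kWh
LED light strip: 21.98 W × 0.63 h × 7 d = 97 Wh = 0.09693 kWh
heat pump: 3890 W × 3.65 h × 7 d = 99,390 Wh = 99.39 kWh
Total energy = 135.4 + 6.132 + 0.09693 + 99.39 = 241 kWh
Cost = 241 kWh × $0.304 = $73.27 ≈ $73

$73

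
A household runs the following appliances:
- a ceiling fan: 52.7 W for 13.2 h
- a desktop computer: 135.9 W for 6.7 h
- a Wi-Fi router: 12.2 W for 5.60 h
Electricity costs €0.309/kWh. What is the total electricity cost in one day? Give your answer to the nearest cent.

€0.52

ceiling fan: 52.7 W × 13.2 h = 696 Wh = 0.6956 kWh
desktop computer: 135.9 W × 6.7 h = 911 Wh = 0.9105 kWh
Wi-Fi router: 12.2 W × 5.60 h = 68 Wh = 0.06832 kWh
Total energy = 0.6956 + 0.9105 + 0.06832 = 1.674 kWh
Cost = 1.674 kWh × €0.309 = €0.52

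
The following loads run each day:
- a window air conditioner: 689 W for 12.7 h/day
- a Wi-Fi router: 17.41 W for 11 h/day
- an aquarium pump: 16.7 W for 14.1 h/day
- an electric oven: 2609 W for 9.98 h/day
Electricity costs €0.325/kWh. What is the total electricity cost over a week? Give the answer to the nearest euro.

window air conditioner: 689 W × 12.7 h × 7 d = 61,252 Wh = 61.25 kWh
Wi-Fi router: 17.41 W × 11 h × 7 d = 1,341 Wh = 1.341 kWh
aquarium pump: 16.7 W × 14.1 h × 7 d = 1,648 Wh = 1.648 kWh
electric oven: 2609 W × 9.98 h × 7 d = 182,265 Wh = 182.3 kWh
Total energy = 61.25 + 1.341 + 1.648 + 182.3 = 246.5 kWh
Cost = 246.5 kWh × €0.325 = €80.11 ≈ €80

€80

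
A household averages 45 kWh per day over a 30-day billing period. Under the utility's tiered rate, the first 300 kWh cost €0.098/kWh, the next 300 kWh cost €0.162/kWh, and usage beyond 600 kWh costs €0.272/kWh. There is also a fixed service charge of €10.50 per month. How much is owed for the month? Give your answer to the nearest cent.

€292.50

Usage = 45 kWh/day × 30 days = 1350 kWh
First 300 kWh × €0.098 = €29.40
Next 300 kWh × €0.162 = €48.60
Remaining 750 kWh × €0.272 = €204.00
Energy charge = €282.00; + service €10.50 = €292.50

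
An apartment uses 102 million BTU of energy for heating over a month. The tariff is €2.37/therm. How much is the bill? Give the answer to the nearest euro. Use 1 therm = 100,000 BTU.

102 million BTU × (10 therm/million BTU) = 1,020 therm
Cost = 1,020 therm × €2.37/therm = €2,417.40 ≈ €2417

€2417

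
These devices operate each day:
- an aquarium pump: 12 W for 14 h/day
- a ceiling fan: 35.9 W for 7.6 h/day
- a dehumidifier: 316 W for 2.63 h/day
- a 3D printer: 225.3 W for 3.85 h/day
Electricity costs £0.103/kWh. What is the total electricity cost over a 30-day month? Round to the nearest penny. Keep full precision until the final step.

£6.61

aquarium pump: 12 W × 14 h × 30 d = 5,040 Wh = 5.04 kWh
ceiling fan: 35.9 W × 7.6 h × 30 d = 8,185 Wh = 8.185 kWh
dehumidifier: 316 W × 2.63 h × 30 d = 24,932 Wh = 24.93 kWh
3D printer: 225.3 W × 3.85 h × 30 d = 26,022 Wh = 26.02 kWh
Total energy = 5.04 + 8.185 + 24.93 + 26.02 = 64.18 kWh
Cost = 64.18 kWh × £0.103 = £6.61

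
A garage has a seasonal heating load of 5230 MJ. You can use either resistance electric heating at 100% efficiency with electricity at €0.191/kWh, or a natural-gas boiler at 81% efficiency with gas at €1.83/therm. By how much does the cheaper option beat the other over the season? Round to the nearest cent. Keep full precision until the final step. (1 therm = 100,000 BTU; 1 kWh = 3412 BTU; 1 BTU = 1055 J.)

Heat load = 5230 MJ = 5,230,000,000 J / 1055 = 4,957,346 BTU
Gas: input = 4,957,346 / 0.81 = 6,120,180 BTU = 61.2 therm → 61.2 × €1.83 = €112.00
Electric: 4,957,346 BTU / 3412 = 1,453 kWh → × €0.191 = €277.51
Difference = |€112.00 − €277.51| = €165.51

€165.51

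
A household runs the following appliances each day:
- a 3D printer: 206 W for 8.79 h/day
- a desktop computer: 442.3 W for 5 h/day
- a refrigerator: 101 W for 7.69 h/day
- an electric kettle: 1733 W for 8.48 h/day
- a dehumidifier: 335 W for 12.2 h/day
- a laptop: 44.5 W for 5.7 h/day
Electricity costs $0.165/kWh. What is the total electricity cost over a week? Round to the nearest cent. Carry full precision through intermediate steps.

3D printer: 206 W × 8.79 h × 7 d = 12,675 Wh = 12.68 kWh
desktop computer: 442.3 W × 5 h × 7 d = 15,480 Wh = 15.48 kWh
refrigerator: 101 W × 7.69 h × 7 d = 5,437 Wh = 5.437 kWh
electric kettle: 1733 W × 8.48 h × 7 d = 102,871 Wh = 102.9 kWh
dehumidifier: 335 W × 12.2 h × 7 d = 28,609 Wh = 28.61 kWh
laptop: 44.5 W × 5.7 h × 7 d = 1,776 Wh = 1.776 kWh
Total energy = 12.68 + 15.48 + 5.437 + 102.9 + 28.61 + 1.776 = 166.8 kWh
Cost = 166.8 kWh × $0.165 = $27.53

$27.53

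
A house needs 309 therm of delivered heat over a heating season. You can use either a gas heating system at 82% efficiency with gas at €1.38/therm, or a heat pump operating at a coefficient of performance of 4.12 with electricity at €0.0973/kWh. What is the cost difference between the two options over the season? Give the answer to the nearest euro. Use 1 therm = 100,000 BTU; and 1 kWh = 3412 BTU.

Heat load = 309 therm × 100,000 = 30,900,000 BTU
Gas: input = 30,900,000 / 0.82 = 37,682,927 BTU = 376.8 therm → 376.8 × €1.38 = €520.02
Heat pump: 30,900,000 BTU / 3412 = 9,056 kWh heat; / 4.12 = 2,198 kWh in → × €0.0973 = €213.88
Difference = |€520.02 − €213.88| = €306.15 ≈ €306

€306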